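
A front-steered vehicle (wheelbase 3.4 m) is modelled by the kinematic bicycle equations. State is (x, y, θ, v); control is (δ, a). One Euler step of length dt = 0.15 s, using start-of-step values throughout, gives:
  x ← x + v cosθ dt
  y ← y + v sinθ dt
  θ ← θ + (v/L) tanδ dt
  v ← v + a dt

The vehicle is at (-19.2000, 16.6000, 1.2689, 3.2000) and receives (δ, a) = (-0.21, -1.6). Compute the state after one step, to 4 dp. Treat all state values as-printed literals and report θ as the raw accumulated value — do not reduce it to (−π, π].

(-19.0573, 17.0583, 1.2388, 2.9600)

x' = -19.2000 + 3.2000·cos(1.2689)·0.15 = -19.0573
y' = 16.6000 + 3.2000·sin(1.2689)·0.15 = 17.0583
θ' = 1.2689 + (3.2000/3.4)·tan(-0.21)·0.15 = 1.2388
v' = 3.2000 − 1.6000·0.15 = 2.9600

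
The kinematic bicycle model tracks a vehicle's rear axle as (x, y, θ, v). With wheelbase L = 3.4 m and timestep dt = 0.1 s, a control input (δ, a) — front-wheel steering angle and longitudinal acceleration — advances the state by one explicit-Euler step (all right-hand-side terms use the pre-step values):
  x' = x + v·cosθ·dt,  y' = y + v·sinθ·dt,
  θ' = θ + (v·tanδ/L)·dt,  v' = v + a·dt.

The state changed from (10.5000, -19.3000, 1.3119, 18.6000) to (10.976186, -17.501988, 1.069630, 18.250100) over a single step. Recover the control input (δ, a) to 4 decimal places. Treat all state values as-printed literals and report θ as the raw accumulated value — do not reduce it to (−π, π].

δ = -0.4169, a = -3.4990

a = (v'−v)/dt = (-0.349900)/0.1 = -3.4990
Δθ = θ'−θ = -0.242270;  (v·dt/L) = 18.6000·0.1/3.4 = 0.547059
tan δ = Δθ·L/(v·dt) = -0.442859  →  δ = -0.4169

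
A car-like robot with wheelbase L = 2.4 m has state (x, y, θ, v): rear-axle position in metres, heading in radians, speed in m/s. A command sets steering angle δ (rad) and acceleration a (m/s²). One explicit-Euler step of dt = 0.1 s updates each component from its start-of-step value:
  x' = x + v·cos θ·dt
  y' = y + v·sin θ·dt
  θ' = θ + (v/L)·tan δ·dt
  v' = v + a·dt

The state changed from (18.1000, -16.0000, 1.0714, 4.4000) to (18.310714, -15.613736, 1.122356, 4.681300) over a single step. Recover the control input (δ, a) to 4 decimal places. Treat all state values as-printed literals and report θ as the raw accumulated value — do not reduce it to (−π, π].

δ = 0.2711, a = 2.8130

a = (v'−v)/dt = (0.281300)/0.1 = 2.8130
Δθ = θ'−θ = 0.050956;  (v·dt/L) = 4.4000·0.1/2.4 = 0.183333
tan δ = Δθ·L/(v·dt) = 0.277942  →  δ = 0.2711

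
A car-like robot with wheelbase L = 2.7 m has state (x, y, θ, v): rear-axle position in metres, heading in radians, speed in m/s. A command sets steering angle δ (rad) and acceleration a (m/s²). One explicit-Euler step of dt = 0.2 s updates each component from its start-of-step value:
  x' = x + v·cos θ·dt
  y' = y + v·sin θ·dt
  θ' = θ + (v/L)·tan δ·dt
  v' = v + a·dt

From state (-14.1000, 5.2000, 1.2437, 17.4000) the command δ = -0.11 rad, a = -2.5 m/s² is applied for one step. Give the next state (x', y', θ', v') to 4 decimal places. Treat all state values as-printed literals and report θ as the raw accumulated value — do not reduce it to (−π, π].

x' = -14.1000 + 17.4000·cos(1.2437)·0.2 = -12.9819
y' = 5.2000 + 17.4000·sin(1.2437)·0.2 = 8.4955
θ' = 1.2437 + (17.4000/2.7)·tan(-0.11)·0.2 = 1.1013
v' = 17.4000 − 2.5000·0.2 = 16.9000

(-12.9819, 8.4955, 1.1013, 16.9000)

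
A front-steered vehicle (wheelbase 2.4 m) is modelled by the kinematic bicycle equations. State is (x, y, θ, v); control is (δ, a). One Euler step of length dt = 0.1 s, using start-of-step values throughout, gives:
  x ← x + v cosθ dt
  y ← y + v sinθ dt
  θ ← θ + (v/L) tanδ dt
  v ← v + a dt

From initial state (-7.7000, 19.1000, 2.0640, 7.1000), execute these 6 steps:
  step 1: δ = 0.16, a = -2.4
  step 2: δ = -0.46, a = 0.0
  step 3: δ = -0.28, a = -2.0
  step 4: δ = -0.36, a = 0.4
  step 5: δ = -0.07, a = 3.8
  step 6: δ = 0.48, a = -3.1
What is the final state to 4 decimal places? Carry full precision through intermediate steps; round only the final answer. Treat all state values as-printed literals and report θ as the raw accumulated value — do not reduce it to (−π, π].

after step 1 (δ=0.16, a=-2.4): (-8.036150, 19.725383, 2.111741, 6.860000)
after step 2 (δ=-0.46, a=0.0): (-8.389403, 20.313437, 1.970126, 6.860000)
after step 3 (δ=-0.28, a=-2.0): (-8.656120, 20.945464, 1.887933, 6.660000)
after step 4 (δ=-0.36, a=0.4): (-8.863810, 21.578252, 1.783481, 6.700000)
after step 5 (δ=-0.07, a=3.8): (-9.005237, 22.233155, 1.763908, 7.080000)
after step 6 (δ=0.48, a=-3.1): (-9.141112, 22.927995, 1.917488, 6.770000)

(-9.1411, 22.9280, 1.9175, 6.7700)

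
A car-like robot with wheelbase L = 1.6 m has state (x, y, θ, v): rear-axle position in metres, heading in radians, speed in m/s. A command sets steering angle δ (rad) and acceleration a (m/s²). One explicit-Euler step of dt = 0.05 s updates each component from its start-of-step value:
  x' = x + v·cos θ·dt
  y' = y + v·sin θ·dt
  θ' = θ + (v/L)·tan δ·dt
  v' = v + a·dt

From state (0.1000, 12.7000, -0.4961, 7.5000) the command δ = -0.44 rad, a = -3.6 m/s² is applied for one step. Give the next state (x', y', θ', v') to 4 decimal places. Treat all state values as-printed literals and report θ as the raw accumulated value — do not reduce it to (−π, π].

(0.4298, 12.5215, -0.6064, 7.3200)

x' = 0.1000 + 7.5000·cos(-0.4961)·0.05 = 0.4298
y' = 12.7000 + 7.5000·sin(-0.4961)·0.05 = 12.5215
θ' = -0.4961 + (7.5000/1.6)·tan(-0.44)·0.05 = -0.6064
v' = 7.5000 − 3.6000·0.05 = 7.3200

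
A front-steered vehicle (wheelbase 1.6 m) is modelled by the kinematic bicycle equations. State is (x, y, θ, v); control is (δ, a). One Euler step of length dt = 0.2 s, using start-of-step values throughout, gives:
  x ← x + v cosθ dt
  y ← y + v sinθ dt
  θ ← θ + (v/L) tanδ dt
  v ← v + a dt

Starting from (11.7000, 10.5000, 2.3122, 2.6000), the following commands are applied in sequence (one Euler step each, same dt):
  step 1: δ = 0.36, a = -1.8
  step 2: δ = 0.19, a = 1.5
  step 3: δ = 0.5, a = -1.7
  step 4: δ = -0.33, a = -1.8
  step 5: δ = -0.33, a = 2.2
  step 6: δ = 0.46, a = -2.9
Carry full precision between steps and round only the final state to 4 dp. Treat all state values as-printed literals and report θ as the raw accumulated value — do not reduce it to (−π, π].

(9.5432, 12.1631, 2.6301, 1.7000)

after step 1 (δ=0.36, a=-1.8): (11.348832, 10.883511, 2.434531, 2.240000)
after step 2 (δ=0.19, a=1.5): (11.008229, 11.174533, 2.488380, 2.540000)
after step 3 (δ=0.5, a=-1.7): (10.604808, 11.483265, 2.661832, 2.200000)
after step 4 (δ=-0.33, a=-1.8): (10.214482, 11.686355, 2.567637, 1.840000)
after step 5 (δ=-0.33, a=2.2): (9.905450, 11.886163, 2.488856, 2.280000)
after step 6 (δ=0.46, a=-2.9): (9.543192, 12.163121, 2.630059, 1.700000)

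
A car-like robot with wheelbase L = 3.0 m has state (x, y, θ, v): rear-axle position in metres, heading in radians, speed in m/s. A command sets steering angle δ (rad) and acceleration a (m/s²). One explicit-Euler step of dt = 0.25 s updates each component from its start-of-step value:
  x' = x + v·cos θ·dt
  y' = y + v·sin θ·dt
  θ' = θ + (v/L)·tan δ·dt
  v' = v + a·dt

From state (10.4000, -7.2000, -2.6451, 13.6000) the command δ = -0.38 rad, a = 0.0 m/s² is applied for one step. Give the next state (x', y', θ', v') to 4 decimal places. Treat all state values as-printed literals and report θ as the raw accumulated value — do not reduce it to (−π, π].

x' = 10.4000 + 13.6000·cos(-2.6451)·0.25 = 7.4105
y' = -7.2000 + 13.6000·sin(-2.6451)·0.25 = -8.8196
θ' = -2.6451 + (13.6000/3.0)·tan(-0.38)·0.25 = -3.0978
v' = 13.6000 + 0.0000·0.25 = 13.6000

(7.4105, -8.8196, -3.0978, 13.6000)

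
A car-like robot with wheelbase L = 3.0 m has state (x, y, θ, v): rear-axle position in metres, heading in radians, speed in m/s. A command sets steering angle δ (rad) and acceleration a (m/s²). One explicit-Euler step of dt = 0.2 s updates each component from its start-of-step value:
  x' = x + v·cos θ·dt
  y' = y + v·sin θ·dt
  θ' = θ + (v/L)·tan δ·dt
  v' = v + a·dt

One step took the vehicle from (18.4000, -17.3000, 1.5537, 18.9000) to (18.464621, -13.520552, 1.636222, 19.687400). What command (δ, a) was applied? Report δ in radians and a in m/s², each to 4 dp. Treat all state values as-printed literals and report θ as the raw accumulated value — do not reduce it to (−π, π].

a = (v'−v)/dt = (0.787400)/0.2 = 3.9370
Δθ = θ'−θ = 0.082522;  (v·dt/L) = 18.9000·0.2/3.0 = 1.260000
tan δ = Δθ·L/(v·dt) = 0.065494  →  δ = 0.0654

δ = 0.0654, a = 3.9370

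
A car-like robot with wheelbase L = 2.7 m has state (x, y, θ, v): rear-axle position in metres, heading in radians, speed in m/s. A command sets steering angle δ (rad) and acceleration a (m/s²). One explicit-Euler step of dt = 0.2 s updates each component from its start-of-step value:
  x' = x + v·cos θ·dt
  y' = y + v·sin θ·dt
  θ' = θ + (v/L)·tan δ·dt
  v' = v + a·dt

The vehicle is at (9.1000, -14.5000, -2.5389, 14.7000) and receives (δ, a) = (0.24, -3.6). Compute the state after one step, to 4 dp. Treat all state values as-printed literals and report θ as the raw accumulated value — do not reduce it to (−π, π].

(6.6780, -16.1666, -2.2724, 13.9800)

x' = 9.1000 + 14.7000·cos(-2.5389)·0.2 = 6.6780
y' = -14.5000 + 14.7000·sin(-2.5389)·0.2 = -16.1666
θ' = -2.5389 + (14.7000/2.7)·tan(0.24)·0.2 = -2.2724
v' = 14.7000 − 3.6000·0.2 = 13.9800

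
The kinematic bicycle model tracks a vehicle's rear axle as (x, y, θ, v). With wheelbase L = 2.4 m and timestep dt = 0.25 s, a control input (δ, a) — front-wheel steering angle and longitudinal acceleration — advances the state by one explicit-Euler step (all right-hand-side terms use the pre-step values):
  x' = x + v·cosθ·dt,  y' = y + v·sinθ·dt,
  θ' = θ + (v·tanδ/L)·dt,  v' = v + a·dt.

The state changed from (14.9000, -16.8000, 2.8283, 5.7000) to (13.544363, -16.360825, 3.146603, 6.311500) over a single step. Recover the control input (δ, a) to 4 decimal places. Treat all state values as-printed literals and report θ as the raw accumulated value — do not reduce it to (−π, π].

δ = 0.4921, a = 2.4460

a = (v'−v)/dt = (0.611500)/0.25 = 2.4460
Δθ = θ'−θ = 0.318303;  (v·dt/L) = 5.7000·0.25/2.4 = 0.593750
tan δ = Δθ·L/(v·dt) = 0.536089  →  δ = 0.4921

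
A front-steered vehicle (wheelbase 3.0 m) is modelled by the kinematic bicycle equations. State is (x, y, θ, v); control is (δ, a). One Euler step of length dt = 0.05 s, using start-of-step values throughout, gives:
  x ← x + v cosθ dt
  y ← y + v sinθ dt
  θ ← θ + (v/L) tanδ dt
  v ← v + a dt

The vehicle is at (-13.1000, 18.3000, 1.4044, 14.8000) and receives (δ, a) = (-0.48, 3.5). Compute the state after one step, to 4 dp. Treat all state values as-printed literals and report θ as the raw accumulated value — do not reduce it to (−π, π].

x' = -13.1000 + 14.8000·cos(1.4044)·0.05 = -12.9774
y' = 18.3000 + 14.8000·sin(1.4044)·0.05 = 19.0298
θ' = 1.4044 + (14.8000/3.0)·tan(-0.48)·0.05 = 1.2760
v' = 14.8000 + 3.5000·0.05 = 14.9750

(-12.9774, 19.0298, 1.2760, 14.9750)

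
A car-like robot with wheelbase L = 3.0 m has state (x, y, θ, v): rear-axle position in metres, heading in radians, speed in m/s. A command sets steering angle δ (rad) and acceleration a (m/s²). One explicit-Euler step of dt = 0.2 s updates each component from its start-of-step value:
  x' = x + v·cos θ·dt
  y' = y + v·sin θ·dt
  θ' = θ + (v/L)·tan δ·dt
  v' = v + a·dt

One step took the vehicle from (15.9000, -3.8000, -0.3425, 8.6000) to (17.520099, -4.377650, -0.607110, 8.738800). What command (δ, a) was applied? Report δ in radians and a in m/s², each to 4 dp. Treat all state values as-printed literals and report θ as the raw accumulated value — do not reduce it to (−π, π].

a = (v'−v)/dt = (0.138800)/0.2 = 0.6940
Δθ = θ'−θ = -0.264610;  (v·dt/L) = 8.6000·0.2/3.0 = 0.573333
tan δ = Δθ·L/(v·dt) = -0.461529  →  δ = -0.4324

δ = -0.4324, a = 0.6940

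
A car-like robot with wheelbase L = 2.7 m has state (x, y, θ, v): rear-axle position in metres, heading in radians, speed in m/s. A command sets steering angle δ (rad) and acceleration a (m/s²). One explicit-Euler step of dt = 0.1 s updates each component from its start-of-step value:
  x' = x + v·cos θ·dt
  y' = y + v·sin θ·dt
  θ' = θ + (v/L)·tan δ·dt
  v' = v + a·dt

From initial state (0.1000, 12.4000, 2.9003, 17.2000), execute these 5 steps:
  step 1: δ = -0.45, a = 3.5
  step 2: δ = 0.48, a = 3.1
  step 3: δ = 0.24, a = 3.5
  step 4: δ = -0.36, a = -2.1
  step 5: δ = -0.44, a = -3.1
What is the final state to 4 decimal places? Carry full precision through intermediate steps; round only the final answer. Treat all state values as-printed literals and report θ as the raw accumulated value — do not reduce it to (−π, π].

(-8.3508, 14.7254, 2.5251, 17.6900)

after step 1 (δ=-0.45, a=3.5): (-1.570171, 12.811008, 2.592576, 17.550000)
after step 2 (δ=0.48, a=3.1): (-3.067253, 13.726852, 2.930973, 17.860000)
after step 3 (δ=0.24, a=3.5): (-4.813786, 14.100244, 3.092849, 18.210000)
after step 4 (δ=-0.36, a=-2.1): (-6.632623, 14.188971, 2.838986, 18.000000)
after step 5 (δ=-0.44, a=-3.1): (-8.350836, 14.725389, 2.525132, 17.690000)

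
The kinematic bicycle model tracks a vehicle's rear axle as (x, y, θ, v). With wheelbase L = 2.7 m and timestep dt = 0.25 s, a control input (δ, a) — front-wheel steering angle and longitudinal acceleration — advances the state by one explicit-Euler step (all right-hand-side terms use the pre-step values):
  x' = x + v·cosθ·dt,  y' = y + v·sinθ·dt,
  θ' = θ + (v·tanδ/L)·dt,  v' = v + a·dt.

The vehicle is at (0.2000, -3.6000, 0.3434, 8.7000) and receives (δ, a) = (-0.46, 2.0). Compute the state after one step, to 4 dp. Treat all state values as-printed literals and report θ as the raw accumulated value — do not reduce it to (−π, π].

x' = 0.2000 + 8.7000·cos(0.3434)·0.25 = 2.2480
y' = -3.6000 + 8.7000·sin(0.3434)·0.25 = -2.8677
θ' = 0.3434 + (8.7000/2.7)·tan(-0.46)·0.25 = -0.0557
v' = 8.7000 + 2.0000·0.25 = 9.2000

(2.2480, -2.8677, -0.0557, 9.2000)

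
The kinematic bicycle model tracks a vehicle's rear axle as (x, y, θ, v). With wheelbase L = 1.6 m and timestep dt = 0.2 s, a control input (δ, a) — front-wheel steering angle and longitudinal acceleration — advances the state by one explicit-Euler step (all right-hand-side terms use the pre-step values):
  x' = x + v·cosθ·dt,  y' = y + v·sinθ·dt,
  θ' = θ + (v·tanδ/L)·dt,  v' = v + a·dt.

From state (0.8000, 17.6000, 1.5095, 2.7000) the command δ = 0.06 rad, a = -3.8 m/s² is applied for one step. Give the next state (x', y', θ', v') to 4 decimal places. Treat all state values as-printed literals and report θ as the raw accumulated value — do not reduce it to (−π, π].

x' = 0.8000 + 2.7000·cos(1.5095)·0.2 = 0.8331
y' = 17.6000 + 2.7000·sin(1.5095)·0.2 = 18.1390
θ' = 1.5095 + (2.7000/1.6)·tan(0.06)·0.2 = 1.5298
v' = 2.7000 − 3.8000·0.2 = 1.9400

(0.8331, 18.1390, 1.5298, 1.9400)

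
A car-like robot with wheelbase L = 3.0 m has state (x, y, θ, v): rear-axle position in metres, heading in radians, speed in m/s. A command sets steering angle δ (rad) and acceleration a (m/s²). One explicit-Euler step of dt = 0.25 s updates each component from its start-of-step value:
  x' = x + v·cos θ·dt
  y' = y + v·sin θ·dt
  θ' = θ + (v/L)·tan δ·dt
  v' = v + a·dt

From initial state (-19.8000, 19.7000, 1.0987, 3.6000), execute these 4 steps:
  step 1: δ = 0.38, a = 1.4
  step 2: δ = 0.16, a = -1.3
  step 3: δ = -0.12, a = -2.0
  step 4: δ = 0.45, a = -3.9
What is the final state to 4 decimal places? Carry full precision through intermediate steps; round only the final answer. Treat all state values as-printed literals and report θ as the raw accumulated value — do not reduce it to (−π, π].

(-18.5256, 23.0321, 1.3610, 2.1500)

after step 1 (δ=0.38, a=1.4): (-19.390721, 20.501555, 1.218524, 3.950000)
after step 2 (δ=0.16, a=-1.3): (-19.050002, 21.428414, 1.271645, 3.625000)
after step 3 (δ=-0.12, a=-2.0): (-18.782922, 22.294414, 1.235220, 3.125000)
after step 4 (δ=0.45, a=-3.9): (-18.525645, 23.032087, 1.361015, 2.150000)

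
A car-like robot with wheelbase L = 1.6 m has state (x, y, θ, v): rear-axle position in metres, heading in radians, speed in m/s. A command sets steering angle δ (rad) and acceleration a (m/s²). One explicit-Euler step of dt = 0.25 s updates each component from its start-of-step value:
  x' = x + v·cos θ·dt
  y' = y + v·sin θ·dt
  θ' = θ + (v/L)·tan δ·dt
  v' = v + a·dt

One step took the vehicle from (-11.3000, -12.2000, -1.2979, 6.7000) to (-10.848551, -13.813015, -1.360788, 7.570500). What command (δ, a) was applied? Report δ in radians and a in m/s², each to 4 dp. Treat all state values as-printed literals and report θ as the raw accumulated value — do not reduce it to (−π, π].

δ = -0.0600, a = 3.4820

a = (v'−v)/dt = (0.870500)/0.25 = 3.4820
Δθ = θ'−θ = -0.062888;  (v·dt/L) = 6.7000·0.25/1.6 = 1.046875
tan δ = Δθ·L/(v·dt) = -0.060072  →  δ = -0.0600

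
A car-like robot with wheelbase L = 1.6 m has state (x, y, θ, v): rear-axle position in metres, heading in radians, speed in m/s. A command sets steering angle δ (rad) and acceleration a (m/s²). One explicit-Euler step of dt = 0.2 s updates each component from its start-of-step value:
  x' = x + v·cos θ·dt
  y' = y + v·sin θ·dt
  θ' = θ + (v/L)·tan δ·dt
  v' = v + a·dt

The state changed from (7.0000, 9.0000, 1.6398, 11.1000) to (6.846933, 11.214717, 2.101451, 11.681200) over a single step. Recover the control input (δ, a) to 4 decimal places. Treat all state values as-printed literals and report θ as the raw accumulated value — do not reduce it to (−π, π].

δ = 0.3212, a = 2.9060

a = (v'−v)/dt = (0.581200)/0.2 = 2.9060
Δθ = θ'−θ = 0.461651;  (v·dt/L) = 11.1000·0.2/1.6 = 1.387500
tan δ = Δθ·L/(v·dt) = 0.332721  →  δ = 0.3212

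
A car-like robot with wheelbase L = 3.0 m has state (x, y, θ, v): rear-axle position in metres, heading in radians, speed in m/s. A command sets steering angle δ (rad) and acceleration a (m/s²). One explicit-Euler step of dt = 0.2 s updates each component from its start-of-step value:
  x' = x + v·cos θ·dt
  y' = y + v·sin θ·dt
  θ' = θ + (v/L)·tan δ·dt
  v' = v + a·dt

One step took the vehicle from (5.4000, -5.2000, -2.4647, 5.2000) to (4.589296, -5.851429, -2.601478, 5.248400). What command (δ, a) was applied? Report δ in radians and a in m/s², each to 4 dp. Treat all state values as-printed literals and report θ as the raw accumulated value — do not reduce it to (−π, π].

δ = -0.3758, a = 0.2420

a = (v'−v)/dt = (0.048400)/0.2 = 0.2420
Δθ = θ'−θ = -0.136778;  (v·dt/L) = 5.2000·0.2/3.0 = 0.346667
tan δ = Δθ·L/(v·dt) = -0.394552  →  δ = -0.3758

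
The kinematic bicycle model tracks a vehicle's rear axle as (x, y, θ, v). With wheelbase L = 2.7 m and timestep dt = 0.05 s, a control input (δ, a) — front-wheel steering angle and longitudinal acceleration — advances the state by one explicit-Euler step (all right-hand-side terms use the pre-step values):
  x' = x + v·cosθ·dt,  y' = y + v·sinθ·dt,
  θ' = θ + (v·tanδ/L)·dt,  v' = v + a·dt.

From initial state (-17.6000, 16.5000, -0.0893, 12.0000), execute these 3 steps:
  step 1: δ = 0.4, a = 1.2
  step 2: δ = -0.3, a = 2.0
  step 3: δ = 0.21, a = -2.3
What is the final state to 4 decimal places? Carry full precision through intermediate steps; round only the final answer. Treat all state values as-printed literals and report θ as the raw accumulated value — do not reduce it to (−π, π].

after step 1 (δ=0.4, a=1.2): (-17.002391, 16.446491, 0.004654, 12.060000)
after step 2 (δ=-0.3, a=2.0): (-16.399397, 16.449298, -0.064431, 12.160000)
after step 3 (δ=0.21, a=-2.3): (-15.792659, 16.410151, -0.016435, 12.045000)

(-15.7927, 16.4102, -0.0164, 12.0450)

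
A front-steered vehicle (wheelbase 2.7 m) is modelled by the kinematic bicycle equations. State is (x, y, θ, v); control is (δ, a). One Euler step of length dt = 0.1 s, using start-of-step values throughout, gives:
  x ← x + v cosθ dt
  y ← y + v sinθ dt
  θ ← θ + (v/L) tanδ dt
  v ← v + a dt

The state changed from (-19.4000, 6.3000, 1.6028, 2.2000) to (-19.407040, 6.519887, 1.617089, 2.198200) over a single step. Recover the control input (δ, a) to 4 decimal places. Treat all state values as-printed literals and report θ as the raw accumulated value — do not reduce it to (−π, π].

a = (v'−v)/dt = (-0.001800)/0.1 = -0.0180
Δθ = θ'−θ = 0.014289;  (v·dt/L) = 2.2000·0.1/2.7 = 0.081481
tan δ = Δθ·L/(v·dt) = 0.175365  →  δ = 0.1736

δ = 0.1736, a = -0.0180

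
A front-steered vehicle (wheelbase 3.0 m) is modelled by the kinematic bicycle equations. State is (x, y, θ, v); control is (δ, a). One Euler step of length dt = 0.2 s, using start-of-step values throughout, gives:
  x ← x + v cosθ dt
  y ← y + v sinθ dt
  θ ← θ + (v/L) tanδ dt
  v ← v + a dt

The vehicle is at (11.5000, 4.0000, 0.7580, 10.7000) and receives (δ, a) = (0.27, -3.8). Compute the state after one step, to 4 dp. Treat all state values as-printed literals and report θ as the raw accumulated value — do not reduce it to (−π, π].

x' = 11.5000 + 10.7000·cos(0.7580)·0.2 = 13.0541
y' = 4.0000 + 10.7000·sin(0.7580)·0.2 = 5.4712
θ' = 0.7580 + (10.7000/3.0)·tan(0.27)·0.2 = 0.9554
v' = 10.7000 − 3.8000·0.2 = 9.9400

(13.0541, 5.4712, 0.9554, 9.9400)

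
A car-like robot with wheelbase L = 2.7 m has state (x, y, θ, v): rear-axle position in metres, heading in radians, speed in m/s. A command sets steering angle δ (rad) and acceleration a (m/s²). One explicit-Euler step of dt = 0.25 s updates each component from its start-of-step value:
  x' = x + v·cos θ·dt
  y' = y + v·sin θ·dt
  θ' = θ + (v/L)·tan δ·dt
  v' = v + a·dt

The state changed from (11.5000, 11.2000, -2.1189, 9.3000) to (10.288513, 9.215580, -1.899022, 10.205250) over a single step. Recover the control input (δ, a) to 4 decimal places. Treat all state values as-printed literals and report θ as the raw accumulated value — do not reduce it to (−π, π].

a = (v'−v)/dt = (0.905250)/0.25 = 3.6210
Δθ = θ'−θ = 0.219878;  (v·dt/L) = 9.3000·0.25/2.7 = 0.861111
tan δ = Δθ·L/(v·dt) = 0.255342  →  δ = 0.2500

δ = 0.2500, a = 3.6210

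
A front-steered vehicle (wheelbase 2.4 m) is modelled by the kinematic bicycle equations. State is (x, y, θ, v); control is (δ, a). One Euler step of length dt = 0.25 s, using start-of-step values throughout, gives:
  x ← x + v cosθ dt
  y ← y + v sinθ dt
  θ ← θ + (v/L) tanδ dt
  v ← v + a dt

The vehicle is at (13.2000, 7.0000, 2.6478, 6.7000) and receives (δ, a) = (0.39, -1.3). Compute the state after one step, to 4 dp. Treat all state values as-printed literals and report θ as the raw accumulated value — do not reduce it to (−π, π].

x' = 13.2000 + 6.7000·cos(2.6478)·0.25 = 11.7251
y' = 7.0000 + 6.7000·sin(2.6478)·0.25 = 7.7939
θ' = 2.6478 + (6.7000/2.4)·tan(0.39)·0.25 = 2.9347
v' = 6.7000 − 1.3000·0.25 = 6.3750

(11.7251, 7.7939, 2.9347, 6.3750)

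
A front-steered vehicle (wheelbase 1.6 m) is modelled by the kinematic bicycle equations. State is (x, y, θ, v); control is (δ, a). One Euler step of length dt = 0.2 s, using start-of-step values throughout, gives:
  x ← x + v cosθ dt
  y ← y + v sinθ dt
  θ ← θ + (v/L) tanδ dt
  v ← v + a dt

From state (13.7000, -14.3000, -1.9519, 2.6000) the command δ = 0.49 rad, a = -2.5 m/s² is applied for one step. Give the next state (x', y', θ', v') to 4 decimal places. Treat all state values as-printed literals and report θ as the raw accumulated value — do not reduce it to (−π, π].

(13.5066, -14.7827, -1.7785, 2.1000)

x' = 13.7000 + 2.6000·cos(-1.9519)·0.2 = 13.5066
y' = -14.3000 + 2.6000·sin(-1.9519)·0.2 = -14.7827
θ' = -1.9519 + (2.6000/1.6)·tan(0.49)·0.2 = -1.7785
v' = 2.6000 − 2.5000·0.2 = 2.1000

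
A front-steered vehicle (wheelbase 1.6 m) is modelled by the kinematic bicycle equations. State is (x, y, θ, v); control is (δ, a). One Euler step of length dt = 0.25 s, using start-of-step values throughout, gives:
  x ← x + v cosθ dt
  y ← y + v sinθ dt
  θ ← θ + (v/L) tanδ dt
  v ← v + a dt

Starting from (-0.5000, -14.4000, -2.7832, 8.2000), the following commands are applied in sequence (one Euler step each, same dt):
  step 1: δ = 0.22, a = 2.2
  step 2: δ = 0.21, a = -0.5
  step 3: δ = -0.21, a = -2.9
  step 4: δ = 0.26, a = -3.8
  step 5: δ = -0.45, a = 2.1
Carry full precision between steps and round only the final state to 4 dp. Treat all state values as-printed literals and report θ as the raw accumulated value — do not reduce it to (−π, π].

(-7.9909, -20.8049, -2.6887, 7.4750)

after step 1 (δ=0.22, a=2.2): (-2.419747, -15.119077, -2.496688, 8.750000)
after step 2 (δ=0.21, a=-0.5): (-4.167902, -16.434033, -2.205282, 8.625000)
after step 3 (δ=-0.21, a=-2.9): (-5.446048, -18.170627, -2.492525, 7.900000)
after step 4 (δ=0.26, a=-3.8): (-7.019427, -19.364404, -2.164154, 6.950000)
after step 5 (δ=-0.45, a=2.1): (-7.990947, -20.804909, -2.688722, 7.475000)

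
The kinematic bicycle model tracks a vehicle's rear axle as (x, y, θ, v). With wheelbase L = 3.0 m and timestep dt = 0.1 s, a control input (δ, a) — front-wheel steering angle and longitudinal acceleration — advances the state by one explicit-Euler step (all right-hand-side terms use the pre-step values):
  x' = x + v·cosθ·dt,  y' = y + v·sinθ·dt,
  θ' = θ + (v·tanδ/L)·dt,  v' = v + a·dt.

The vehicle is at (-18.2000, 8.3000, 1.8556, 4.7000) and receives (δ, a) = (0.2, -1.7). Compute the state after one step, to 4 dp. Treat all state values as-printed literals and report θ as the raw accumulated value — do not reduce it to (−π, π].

x' = -18.2000 + 4.7000·cos(1.8556)·0.1 = -18.3321
y' = 8.3000 + 4.7000·sin(1.8556)·0.1 = 8.7511
θ' = 1.8556 + (4.7000/3.0)·tan(0.2)·0.1 = 1.8874
v' = 4.7000 − 1.7000·0.1 = 4.5300

(-18.3321, 8.7511, 1.8874, 4.5300)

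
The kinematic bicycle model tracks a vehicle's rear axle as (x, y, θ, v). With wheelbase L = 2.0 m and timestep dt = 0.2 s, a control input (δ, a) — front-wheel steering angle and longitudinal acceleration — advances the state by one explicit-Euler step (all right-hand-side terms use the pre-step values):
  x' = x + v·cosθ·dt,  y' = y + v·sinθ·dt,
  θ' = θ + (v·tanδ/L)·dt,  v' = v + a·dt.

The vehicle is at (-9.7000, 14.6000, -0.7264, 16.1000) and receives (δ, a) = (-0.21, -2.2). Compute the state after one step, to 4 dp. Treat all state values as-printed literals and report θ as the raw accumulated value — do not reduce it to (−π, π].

x' = -9.7000 + 16.1000·cos(-0.7264)·0.2 = -7.2928
y' = 14.6000 + 16.1000·sin(-0.7264)·0.2 = 12.4613
θ' = -0.7264 + (16.1000/2.0)·tan(-0.21)·0.2 = -1.0696
v' = 16.1000 − 2.2000·0.2 = 15.6600

(-7.2928, 12.4613, -1.0696, 15.6600)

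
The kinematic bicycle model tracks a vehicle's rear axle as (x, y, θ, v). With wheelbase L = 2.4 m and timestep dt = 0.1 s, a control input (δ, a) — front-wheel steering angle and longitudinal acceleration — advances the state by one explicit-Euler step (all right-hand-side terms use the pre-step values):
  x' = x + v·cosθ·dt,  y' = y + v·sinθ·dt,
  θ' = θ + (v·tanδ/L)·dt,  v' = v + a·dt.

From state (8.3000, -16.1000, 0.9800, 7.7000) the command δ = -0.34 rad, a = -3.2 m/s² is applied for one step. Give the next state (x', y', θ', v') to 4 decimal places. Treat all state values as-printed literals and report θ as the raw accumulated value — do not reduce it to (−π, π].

x' = 8.3000 + 7.7000·cos(0.9800)·0.1 = 8.7289
y' = -16.1000 + 7.7000·sin(0.9800)·0.1 = -15.4605
θ' = 0.9800 + (7.7000/2.4)·tan(-0.34)·0.1 = 0.8665
v' = 7.7000 − 3.2000·0.1 = 7.3800

(8.7289, -15.4605, 0.8665, 7.3800)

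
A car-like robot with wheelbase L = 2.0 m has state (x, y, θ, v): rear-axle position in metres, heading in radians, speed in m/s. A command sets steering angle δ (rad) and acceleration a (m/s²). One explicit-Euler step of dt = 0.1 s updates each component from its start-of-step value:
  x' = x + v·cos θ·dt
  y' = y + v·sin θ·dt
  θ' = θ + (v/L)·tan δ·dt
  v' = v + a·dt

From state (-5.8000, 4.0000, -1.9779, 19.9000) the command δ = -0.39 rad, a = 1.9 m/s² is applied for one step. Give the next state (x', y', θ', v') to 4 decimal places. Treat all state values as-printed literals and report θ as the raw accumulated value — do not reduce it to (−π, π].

x' = -5.8000 + 19.9000·cos(-1.9779)·0.1 = -6.5879
y' = 4.0000 + 19.9000·sin(-1.9779)·0.1 = 2.1726
θ' = -1.9779 + (19.9000/2.0)·tan(-0.39)·0.1 = -2.3869
v' = 19.9000 + 1.9000·0.1 = 20.0900

(-6.5879, 2.1726, -2.3869, 20.0900)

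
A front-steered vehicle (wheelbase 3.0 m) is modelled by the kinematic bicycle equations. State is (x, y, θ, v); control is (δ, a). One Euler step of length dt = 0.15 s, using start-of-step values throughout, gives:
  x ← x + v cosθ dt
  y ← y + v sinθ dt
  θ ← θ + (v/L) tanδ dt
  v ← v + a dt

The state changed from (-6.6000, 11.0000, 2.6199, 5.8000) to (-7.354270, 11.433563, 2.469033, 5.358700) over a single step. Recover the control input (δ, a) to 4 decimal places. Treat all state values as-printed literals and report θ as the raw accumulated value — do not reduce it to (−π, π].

δ = -0.4797, a = -2.9420

a = (v'−v)/dt = (-0.441300)/0.15 = -2.9420
Δθ = θ'−θ = -0.150867;  (v·dt/L) = 5.8000·0.15/3.0 = 0.290000
tan δ = Δθ·L/(v·dt) = -0.520231  →  δ = -0.4797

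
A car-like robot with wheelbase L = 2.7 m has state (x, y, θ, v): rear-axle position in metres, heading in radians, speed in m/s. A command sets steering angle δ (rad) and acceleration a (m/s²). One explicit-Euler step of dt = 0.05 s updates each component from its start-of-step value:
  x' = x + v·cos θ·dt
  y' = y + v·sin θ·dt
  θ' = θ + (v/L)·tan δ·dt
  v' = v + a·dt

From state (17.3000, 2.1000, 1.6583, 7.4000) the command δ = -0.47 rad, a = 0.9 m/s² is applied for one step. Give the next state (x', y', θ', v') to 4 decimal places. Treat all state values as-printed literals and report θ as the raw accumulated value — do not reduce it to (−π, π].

(17.2677, 2.4686, 1.5887, 7.4450)

x' = 17.3000 + 7.4000·cos(1.6583)·0.05 = 17.2677
y' = 2.1000 + 7.4000·sin(1.6583)·0.05 = 2.4686
θ' = 1.6583 + (7.4000/2.7)·tan(-0.47)·0.05 = 1.5887
v' = 7.4000 + 0.9000·0.05 = 7.4450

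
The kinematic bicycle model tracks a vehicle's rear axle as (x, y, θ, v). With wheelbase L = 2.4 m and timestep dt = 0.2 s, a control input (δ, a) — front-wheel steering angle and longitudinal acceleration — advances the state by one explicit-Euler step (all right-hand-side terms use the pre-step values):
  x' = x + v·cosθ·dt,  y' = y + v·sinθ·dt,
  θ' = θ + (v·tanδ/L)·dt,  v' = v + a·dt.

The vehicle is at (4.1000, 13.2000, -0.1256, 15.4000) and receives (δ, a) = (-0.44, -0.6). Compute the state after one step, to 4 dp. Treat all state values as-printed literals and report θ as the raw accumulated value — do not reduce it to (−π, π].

(7.1557, 12.8142, -0.7298, 15.2800)

x' = 4.1000 + 15.4000·cos(-0.1256)·0.2 = 7.1557
y' = 13.2000 + 15.4000·sin(-0.1256)·0.2 = 12.8142
θ' = -0.1256 + (15.4000/2.4)·tan(-0.44)·0.2 = -0.7298
v' = 15.4000 − 0.6000·0.2 = 15.2800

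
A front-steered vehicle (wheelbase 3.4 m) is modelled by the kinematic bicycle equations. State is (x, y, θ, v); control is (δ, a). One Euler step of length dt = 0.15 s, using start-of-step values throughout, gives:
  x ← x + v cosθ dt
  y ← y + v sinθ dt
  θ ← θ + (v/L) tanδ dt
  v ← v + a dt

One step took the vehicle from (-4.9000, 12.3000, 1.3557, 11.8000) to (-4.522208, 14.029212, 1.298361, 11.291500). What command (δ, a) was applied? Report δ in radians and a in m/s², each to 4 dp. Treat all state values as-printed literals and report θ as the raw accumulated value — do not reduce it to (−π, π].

a = (v'−v)/dt = (-0.508500)/0.15 = -3.3900
Δθ = θ'−θ = -0.057339;  (v·dt/L) = 11.8000·0.15/3.4 = 0.520588
tan δ = Δθ·L/(v·dt) = -0.110143  →  δ = -0.1097

δ = -0.1097, a = -3.3900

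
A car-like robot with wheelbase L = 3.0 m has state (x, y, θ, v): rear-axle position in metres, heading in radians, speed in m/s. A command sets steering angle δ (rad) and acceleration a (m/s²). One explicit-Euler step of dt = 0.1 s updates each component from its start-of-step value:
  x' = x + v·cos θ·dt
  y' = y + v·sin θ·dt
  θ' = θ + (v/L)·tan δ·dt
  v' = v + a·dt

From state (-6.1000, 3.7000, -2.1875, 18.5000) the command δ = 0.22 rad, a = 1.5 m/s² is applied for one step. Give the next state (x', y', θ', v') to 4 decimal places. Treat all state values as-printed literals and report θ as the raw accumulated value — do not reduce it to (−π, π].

x' = -6.1000 + 18.5000·cos(-2.1875)·0.1 = -7.1699
y' = 3.7000 + 18.5000·sin(-2.1875)·0.1 = 2.1908
θ' = -2.1875 + (18.5000/3.0)·tan(0.22)·0.1 = -2.0496
v' = 18.5000 + 1.5000·0.1 = 18.6500

(-7.1699, 2.1908, -2.0496, 18.6500)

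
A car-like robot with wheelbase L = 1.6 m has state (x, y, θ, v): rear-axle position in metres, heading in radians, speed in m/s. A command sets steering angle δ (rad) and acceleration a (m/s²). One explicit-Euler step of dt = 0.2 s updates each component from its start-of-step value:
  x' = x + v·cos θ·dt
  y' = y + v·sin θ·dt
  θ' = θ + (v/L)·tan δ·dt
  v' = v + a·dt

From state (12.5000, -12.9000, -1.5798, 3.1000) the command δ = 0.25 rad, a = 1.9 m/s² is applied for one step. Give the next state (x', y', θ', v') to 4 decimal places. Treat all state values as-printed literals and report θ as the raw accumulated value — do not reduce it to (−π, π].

(12.4944, -13.5200, -1.4809, 3.4800)

x' = 12.5000 + 3.1000·cos(-1.5798)·0.2 = 12.4944
y' = -12.9000 + 3.1000·sin(-1.5798)·0.2 = -13.5200
θ' = -1.5798 + (3.1000/1.6)·tan(0.25)·0.2 = -1.4809
v' = 3.1000 + 1.9000·0.2 = 3.4800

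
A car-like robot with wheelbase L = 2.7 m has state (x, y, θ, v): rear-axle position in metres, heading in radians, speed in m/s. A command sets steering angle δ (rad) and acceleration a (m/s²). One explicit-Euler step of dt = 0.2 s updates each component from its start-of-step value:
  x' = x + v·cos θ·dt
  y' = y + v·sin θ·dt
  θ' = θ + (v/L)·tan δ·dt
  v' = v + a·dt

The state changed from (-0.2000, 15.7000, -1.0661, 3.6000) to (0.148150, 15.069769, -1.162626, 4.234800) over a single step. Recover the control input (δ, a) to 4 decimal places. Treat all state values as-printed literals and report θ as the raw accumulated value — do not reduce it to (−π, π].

a = (v'−v)/dt = (0.634800)/0.2 = 3.1740
Δθ = θ'−θ = -0.096526;  (v·dt/L) = 3.6000·0.2/2.7 = 0.266667
tan δ = Δθ·L/(v·dt) = -0.361972  →  δ = -0.3473

δ = -0.3473, a = 3.1740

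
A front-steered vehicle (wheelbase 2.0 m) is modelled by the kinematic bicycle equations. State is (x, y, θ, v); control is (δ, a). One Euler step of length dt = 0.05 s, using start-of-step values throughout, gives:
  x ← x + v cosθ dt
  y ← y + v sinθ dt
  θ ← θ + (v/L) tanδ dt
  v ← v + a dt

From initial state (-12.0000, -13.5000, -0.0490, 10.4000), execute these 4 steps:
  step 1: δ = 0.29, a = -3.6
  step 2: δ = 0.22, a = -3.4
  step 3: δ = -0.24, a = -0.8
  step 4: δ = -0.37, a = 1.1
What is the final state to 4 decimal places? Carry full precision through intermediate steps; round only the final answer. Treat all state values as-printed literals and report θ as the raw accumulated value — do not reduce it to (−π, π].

(-9.9688, -13.4557, -0.0728, 10.0650)

after step 1 (δ=0.29, a=-3.6): (-11.480624, -13.525470, 0.028587, 10.220000)
after step 2 (δ=0.22, a=-3.4): (-10.969833, -13.510864, 0.085722, 10.050000)
after step 3 (δ=-0.24, a=-0.8): (-10.469178, -13.467841, 0.024237, 10.010000)
after step 4 (δ=-0.37, a=1.1): (-9.968825, -13.455712, -0.072826, 10.065000)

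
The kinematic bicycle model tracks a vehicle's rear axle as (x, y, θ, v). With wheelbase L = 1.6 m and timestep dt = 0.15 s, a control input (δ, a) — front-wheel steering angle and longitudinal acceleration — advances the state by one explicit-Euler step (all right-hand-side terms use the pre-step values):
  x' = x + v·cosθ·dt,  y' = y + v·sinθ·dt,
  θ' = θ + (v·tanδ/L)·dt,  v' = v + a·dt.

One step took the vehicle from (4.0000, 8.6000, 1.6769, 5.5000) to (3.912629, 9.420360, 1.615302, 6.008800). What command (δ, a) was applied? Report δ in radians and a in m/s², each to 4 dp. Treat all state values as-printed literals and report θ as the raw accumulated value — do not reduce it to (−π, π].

a = (v'−v)/dt = (0.508800)/0.15 = 3.3920
Δθ = θ'−θ = -0.061598;  (v·dt/L) = 5.5000·0.15/1.6 = 0.515625
tan δ = Δθ·L/(v·dt) = -0.119463  →  δ = -0.1189

δ = -0.1189, a = 3.3920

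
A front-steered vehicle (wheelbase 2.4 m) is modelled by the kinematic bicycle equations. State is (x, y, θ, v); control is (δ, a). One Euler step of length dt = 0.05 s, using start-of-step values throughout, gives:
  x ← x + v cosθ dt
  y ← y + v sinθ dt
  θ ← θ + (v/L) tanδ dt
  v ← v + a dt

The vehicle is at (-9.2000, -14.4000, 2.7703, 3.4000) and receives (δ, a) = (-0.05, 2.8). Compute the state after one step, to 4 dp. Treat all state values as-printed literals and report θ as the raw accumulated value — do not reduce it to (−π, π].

x' = -9.2000 + 3.4000·cos(2.7703)·0.05 = -9.3584
y' = -14.4000 + 3.4000·sin(2.7703)·0.05 = -14.3383
θ' = 2.7703 + (3.4000/2.4)·tan(-0.05)·0.05 = 2.7668
v' = 3.4000 + 2.8000·0.05 = 3.5400

(-9.3584, -14.3383, 2.7668, 3.5400)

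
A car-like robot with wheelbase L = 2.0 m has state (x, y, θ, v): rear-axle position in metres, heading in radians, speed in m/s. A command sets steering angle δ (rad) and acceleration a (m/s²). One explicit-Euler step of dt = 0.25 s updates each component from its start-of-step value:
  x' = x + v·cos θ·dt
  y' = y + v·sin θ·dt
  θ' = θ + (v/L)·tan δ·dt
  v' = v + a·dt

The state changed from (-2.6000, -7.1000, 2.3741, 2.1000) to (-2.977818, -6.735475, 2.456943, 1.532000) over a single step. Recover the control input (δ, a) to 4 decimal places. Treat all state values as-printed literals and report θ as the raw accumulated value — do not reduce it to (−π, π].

δ = 0.3057, a = -2.2720

a = (v'−v)/dt = (-0.568000)/0.25 = -2.2720
Δθ = θ'−θ = 0.082843;  (v·dt/L) = 2.1000·0.25/2.0 = 0.262500
tan δ = Δθ·L/(v·dt) = 0.315592  →  δ = 0.3057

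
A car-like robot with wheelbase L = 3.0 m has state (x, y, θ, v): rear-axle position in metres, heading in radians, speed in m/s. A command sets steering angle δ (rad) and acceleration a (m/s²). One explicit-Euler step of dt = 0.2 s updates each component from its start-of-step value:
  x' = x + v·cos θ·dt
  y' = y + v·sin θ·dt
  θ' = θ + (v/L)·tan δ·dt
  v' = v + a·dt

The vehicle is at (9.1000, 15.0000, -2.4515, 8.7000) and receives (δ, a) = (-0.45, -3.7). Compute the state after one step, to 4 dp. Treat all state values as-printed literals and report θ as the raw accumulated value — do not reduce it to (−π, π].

x' = 9.1000 + 8.7000·cos(-2.4515)·0.2 = 7.7581
y' = 15.0000 + 8.7000·sin(-2.4515)·0.2 = 13.8923
θ' = -2.4515 + (8.7000/3.0)·tan(-0.45)·0.2 = -2.7317
v' = 8.7000 − 3.7000·0.2 = 7.9600

(7.7581, 13.8923, -2.7317, 7.9600)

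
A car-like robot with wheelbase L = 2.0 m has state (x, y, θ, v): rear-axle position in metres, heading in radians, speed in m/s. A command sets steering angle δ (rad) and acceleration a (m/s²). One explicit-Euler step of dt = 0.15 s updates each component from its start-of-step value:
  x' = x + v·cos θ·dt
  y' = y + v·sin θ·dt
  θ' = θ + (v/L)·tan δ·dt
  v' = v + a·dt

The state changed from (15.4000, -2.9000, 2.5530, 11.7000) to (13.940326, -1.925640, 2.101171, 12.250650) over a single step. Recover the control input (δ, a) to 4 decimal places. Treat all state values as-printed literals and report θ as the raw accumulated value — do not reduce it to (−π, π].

δ = -0.4755, a = 3.6710

a = (v'−v)/dt = (0.550650)/0.15 = 3.6710
Δθ = θ'−θ = -0.451829;  (v·dt/L) = 11.7000·0.15/2.0 = 0.877500
tan δ = Δθ·L/(v·dt) = -0.514905  →  δ = -0.4755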